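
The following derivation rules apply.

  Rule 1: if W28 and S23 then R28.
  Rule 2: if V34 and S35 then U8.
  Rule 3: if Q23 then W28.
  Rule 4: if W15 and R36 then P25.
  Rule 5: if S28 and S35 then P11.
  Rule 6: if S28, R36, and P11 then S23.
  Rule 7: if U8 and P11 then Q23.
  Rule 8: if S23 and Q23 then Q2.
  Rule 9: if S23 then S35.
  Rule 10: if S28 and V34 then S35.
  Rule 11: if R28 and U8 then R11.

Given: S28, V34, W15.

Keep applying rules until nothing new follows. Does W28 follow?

Yes

S28 and V34 hold, so S35 follows (Rule 10).
From V34 and S35, Rule 2 gives U8.
S28 and S35 hold, so P11 follows (Rule 5).
From U8 and P11, Rule 7 gives Q23.
From Q23, Rule 3 gives W28.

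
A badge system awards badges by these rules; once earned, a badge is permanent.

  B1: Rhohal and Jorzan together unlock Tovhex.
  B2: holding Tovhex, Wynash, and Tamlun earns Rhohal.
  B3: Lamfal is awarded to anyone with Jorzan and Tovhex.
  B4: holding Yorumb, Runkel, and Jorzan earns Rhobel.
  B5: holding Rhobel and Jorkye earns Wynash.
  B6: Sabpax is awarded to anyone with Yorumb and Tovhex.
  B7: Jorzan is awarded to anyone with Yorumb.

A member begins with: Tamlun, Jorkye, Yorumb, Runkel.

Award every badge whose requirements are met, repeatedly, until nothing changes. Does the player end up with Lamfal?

Lamfal would need Jorzan and Tovhex (B3), but Tovhex is never earned.

No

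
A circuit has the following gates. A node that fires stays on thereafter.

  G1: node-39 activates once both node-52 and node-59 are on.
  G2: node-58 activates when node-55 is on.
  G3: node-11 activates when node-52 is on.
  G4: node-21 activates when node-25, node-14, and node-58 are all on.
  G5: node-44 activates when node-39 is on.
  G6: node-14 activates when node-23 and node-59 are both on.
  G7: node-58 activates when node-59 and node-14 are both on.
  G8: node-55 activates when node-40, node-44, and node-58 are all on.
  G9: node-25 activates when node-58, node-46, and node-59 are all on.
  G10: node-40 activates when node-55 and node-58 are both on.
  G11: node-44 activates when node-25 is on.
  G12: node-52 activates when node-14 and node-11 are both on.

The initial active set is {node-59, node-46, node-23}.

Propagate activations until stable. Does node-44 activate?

Yes

G6: node-23 and node-59 on → node-14 on.
G7: node-59 and node-14 on → node-58 on.
node-58, node-46, and node-59 are on, so node-25 activates (G9).
G11: node-25 on → node-44 on.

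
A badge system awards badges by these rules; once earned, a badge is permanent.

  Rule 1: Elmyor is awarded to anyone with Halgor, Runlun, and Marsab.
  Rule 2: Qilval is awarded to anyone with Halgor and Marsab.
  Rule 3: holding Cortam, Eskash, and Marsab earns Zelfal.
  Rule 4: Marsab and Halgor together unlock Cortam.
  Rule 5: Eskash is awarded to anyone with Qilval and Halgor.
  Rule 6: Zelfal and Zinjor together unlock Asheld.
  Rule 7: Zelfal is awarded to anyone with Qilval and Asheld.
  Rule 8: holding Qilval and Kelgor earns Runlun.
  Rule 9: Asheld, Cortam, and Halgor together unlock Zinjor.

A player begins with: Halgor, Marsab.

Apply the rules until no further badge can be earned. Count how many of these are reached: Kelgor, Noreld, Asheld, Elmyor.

0

No rule produces Kelgor, and it is not given.
No rule produces Noreld, and it is not given.
Asheld would need Zelfal and Zinjor (Rule 6), but Zinjor is never earned.
Elmyor would need Halgor, Runlun, and Marsab (Rule 1), but Runlun is never earned.
None of the 4 are reached.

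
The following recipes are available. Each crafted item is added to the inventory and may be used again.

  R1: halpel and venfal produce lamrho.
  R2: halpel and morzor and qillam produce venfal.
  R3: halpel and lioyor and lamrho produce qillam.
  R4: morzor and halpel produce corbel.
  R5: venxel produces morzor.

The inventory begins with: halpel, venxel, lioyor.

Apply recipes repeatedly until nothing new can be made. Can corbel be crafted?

venxel → morzor (R5).
Using R4, morzor and halpel make corbel.

Yes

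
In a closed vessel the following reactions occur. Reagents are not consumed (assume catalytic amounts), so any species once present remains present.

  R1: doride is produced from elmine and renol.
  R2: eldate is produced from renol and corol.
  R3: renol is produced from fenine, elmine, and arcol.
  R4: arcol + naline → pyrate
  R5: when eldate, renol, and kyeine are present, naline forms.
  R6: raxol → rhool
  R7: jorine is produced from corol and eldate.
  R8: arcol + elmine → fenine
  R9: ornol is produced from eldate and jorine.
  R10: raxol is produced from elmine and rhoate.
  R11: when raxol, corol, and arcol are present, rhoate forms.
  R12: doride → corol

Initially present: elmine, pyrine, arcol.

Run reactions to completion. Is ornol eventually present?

arcol and elmine present → fenine forms (R8).
fenine, elmine, and arcol present → renol forms (R3).
elmine and renol present → doride forms (R1).
doride present → corol forms (R12).
renol and corol present → eldate forms (R2).
corol and eldate present → jorine forms (R7).
eldate and jorine present → ornol forms (R9).

Yes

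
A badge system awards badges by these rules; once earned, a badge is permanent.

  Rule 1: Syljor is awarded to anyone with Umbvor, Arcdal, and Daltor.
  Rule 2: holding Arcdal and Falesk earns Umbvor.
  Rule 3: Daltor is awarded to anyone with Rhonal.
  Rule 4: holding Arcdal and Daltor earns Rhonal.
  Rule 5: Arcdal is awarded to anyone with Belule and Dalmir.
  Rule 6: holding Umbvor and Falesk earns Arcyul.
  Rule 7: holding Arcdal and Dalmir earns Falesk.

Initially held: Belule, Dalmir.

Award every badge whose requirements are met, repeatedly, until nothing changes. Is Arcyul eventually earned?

With Belule and Dalmir, Arcdal is earned (Rule 5).
With Arcdal and Dalmir, Falesk is earned (Rule 7).
With Arcdal and Falesk, Umbvor is earned (Rule 2).
With Umbvor and Falesk, Arcyul is earned (Rule 6).

Yes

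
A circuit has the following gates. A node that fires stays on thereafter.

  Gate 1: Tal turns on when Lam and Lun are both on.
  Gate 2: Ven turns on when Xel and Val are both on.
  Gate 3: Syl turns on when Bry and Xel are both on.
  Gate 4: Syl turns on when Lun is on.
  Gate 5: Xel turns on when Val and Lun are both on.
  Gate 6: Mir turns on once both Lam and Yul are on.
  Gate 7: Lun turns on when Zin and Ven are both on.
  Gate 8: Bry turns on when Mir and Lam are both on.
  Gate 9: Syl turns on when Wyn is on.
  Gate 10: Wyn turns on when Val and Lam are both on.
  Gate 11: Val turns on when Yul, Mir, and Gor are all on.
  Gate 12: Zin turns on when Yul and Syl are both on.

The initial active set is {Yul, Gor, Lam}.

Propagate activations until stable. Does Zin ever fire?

Gate 6: Lam and Yul on → Mir on.
Yul, Mir, and Gor are on, so Val turns on (Gate 11).
Val and Lam are on, so Wyn turns on (Gate 10).
Gate 9: Wyn on → Syl on.
Gate 12: Yul and Syl on → Zin on.

Yes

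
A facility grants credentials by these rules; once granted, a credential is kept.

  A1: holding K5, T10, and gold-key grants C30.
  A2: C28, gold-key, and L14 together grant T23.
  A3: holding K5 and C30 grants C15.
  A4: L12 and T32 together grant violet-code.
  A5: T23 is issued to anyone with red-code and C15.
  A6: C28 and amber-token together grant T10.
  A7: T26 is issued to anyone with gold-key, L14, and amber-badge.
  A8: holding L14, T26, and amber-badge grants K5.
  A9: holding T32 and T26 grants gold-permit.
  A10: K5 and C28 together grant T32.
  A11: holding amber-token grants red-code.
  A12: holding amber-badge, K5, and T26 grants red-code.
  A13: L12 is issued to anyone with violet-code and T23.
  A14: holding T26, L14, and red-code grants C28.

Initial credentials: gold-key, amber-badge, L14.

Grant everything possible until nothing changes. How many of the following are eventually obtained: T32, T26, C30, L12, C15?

Holding gold-key, L14, and amber-badge grants T26 (A7).
Holding L14, T26, and amber-badge grants K5 (A8).
Holding amber-badge, K5, and T26 grants red-code (A12).
Holding T26, L14, and red-code grants C28 (A14).
Holding K5 and C28 grants T32 (A10).
T32: reached.
T26: reached.
C30 would need K5, T10, and gold-key (A1), but T10 is never granted.
L12 would need violet-code and T23 (A13), but violet-code is never granted.
C15 would need K5 and C30 (A3), but C30 is never granted.
Reached: T32 and T26 — 2 of the 5.

2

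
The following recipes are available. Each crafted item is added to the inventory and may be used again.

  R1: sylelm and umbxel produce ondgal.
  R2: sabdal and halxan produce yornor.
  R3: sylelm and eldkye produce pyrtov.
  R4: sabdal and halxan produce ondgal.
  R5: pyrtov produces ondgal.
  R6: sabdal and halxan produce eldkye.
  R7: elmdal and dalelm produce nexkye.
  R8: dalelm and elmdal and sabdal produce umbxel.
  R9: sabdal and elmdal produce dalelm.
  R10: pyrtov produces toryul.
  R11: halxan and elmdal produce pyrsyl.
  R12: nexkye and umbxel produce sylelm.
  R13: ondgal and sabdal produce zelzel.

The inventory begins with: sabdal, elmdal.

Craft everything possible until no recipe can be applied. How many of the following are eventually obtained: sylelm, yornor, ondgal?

Using R9, sabdal and elmdal make dalelm.
Using R7, elmdal and dalelm make nexkye.
dalelm and elmdal and sabdal → umbxel (R8).
Using R12, nexkye and umbxel make sylelm.
Using R1, sylelm and umbxel make ondgal.
sylelm: reached.
yornor would need sabdal and halxan (R2), but halxan is never obtained.
ondgal: reached.
Reached: sylelm and ondgal — 2 of the 3.

2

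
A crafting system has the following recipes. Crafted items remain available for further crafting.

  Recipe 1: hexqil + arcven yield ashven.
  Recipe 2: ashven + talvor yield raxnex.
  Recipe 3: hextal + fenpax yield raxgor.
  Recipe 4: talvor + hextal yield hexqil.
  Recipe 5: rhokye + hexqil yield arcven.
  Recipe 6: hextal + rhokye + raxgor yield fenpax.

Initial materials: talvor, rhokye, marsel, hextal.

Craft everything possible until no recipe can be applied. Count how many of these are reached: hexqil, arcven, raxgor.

2

talvor + hextal → hexqil (Recipe 4).
Using Recipe 5, rhokye and hexqil make arcven.
hexqil: reached.
arcven: reached.
raxgor would need hextal and fenpax (Recipe 3), but fenpax is never obtained.
Reached: hexqil and arcven — 2 of the 3.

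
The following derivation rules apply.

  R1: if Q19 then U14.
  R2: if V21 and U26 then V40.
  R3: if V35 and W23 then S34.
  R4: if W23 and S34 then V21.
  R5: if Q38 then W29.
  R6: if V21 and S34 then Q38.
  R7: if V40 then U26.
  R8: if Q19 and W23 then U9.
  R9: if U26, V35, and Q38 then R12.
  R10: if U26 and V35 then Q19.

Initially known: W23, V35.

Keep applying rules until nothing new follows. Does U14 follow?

U14 would need Q19 (R1), but Q19 is never established.

No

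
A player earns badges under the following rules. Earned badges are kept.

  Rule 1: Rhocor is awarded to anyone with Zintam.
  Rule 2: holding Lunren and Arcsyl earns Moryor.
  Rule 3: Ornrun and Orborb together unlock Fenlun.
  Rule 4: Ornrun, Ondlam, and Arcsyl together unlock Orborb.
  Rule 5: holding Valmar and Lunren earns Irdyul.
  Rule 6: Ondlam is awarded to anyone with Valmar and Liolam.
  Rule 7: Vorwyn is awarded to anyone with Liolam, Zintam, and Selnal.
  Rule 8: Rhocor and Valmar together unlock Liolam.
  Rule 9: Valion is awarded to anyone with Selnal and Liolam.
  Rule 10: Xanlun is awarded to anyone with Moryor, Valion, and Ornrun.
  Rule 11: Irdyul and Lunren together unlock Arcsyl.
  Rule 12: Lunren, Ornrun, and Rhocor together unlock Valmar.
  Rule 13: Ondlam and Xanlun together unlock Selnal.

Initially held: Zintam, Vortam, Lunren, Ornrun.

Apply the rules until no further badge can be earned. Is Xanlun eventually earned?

No

Xanlun would need Moryor, Valion, and Ornrun (Rule 10), but Valion is never earned.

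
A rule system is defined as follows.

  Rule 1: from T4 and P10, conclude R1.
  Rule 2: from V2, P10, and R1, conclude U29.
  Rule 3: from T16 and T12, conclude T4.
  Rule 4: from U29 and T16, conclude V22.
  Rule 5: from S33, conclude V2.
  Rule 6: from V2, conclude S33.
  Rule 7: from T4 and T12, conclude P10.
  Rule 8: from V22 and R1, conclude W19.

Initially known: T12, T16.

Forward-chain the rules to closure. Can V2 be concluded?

V2 would need S33 (Rule 5), but S33 is never established.

No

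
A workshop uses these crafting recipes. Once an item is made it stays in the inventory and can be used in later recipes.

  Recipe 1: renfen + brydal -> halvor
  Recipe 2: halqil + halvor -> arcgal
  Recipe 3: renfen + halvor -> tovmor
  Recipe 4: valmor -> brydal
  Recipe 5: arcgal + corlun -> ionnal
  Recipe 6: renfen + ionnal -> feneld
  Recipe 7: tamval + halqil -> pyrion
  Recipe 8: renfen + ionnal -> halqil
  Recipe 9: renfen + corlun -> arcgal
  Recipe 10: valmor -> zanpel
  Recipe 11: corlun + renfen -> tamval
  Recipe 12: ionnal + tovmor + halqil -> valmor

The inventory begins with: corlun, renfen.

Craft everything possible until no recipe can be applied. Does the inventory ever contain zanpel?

zanpel would need valmor (Recipe 10), but valmor is never obtained.

No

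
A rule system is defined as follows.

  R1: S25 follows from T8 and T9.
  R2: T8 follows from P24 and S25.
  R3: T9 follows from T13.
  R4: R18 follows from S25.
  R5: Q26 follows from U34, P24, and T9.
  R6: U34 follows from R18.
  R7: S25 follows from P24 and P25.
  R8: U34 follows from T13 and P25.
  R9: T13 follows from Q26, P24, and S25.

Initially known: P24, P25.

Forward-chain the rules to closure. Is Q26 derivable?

Q26 would need U34, P24, and T9 (R5), but T9 is never established.

No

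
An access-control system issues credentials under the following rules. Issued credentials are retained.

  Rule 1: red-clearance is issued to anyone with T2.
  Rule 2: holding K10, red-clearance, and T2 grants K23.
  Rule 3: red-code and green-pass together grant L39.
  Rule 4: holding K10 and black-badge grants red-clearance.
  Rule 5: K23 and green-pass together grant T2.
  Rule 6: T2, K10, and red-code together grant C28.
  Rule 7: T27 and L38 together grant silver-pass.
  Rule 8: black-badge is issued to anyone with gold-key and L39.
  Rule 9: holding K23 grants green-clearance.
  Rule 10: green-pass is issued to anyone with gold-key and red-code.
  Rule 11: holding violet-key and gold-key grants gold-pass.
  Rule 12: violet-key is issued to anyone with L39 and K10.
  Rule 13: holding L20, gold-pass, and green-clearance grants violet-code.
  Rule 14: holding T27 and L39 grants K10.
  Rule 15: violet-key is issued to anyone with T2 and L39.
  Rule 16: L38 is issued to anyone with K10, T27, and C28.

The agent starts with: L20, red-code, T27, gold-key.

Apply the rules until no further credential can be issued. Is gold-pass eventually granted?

Yes

Holding gold-key and red-code grants green-pass (Rule 10).
Holding red-code and green-pass grants L39 (Rule 3).
Holding T27 and L39 grants K10 (Rule 14).
Holding L39 and K10 grants violet-key (Rule 12).
Holding violet-key and gold-key grants gold-pass (Rule 11).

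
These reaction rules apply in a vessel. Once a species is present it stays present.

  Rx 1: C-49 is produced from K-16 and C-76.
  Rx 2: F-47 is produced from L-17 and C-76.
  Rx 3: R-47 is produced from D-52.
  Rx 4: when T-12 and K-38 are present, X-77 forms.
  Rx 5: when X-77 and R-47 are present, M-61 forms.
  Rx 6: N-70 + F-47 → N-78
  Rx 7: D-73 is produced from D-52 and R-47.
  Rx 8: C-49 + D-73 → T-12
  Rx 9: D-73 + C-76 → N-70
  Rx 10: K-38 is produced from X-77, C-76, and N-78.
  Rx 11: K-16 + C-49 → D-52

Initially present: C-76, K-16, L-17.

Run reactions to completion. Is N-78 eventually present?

Yes

L-17 and C-76 present → F-47 forms (Rx 2).
K-16 and C-76 present → C-49 forms (Rx 1).
K-16 and C-49 present → D-52 forms (Rx 11).
D-52 present → R-47 forms (Rx 3).
D-52 and R-47 present → D-73 forms (Rx 7).
D-73 and C-76 present → N-70 forms (Rx 9).
N-70 and F-47 present → N-78 forms (Rx 6).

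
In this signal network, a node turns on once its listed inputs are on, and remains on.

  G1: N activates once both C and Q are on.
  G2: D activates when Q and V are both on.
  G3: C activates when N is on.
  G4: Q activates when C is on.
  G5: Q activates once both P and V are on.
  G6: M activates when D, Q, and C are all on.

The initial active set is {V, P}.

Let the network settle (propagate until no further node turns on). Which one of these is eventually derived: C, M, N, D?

P and V are on, so Q activates (G5).
G2: Q and V on → D on.
M would need D, Q, and C (G6), but C never turns on. N would need C and Q (G1), but C never turns on. C would need N (G3), but N never turns on.

D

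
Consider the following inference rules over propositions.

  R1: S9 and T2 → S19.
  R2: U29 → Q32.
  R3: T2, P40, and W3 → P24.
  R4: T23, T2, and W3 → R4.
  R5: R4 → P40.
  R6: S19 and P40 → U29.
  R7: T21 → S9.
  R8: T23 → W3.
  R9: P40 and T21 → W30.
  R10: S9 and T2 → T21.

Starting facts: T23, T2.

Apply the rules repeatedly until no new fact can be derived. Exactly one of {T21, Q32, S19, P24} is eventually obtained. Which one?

T23 holds, so W3 follows (R8).
From T23, T2, and W3, R4 gives R4.
R4 holds, so P40 follows (R5).
From T2, P40, and W3, R3 gives P24.
T21 would need S9 and T2 (R10), but S9 is never established. S19 would need S9 and T2 (R1), but S9 is never established. Q32 would need U29 (R2), but U29 is never established.

P24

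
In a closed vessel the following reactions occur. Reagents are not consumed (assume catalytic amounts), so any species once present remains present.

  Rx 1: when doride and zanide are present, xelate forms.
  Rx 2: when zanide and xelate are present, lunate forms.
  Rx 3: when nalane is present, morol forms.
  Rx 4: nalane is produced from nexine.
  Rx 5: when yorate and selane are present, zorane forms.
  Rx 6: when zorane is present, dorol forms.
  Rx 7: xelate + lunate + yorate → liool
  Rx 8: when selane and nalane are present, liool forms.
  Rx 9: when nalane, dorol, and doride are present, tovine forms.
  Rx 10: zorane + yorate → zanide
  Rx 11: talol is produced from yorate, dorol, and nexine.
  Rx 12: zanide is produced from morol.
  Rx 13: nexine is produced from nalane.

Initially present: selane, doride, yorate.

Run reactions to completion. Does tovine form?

tovine would need nalane, dorol, and doride (Rx 9), but nalane never forms.

No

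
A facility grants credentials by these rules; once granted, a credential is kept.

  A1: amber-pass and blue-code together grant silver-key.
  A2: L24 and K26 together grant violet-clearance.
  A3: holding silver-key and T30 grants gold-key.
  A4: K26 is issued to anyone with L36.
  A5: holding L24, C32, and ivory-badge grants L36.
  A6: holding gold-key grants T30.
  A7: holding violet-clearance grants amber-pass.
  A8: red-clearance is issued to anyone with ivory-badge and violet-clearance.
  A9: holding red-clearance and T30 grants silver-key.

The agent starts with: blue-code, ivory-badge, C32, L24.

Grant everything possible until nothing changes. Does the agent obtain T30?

No

T30 would need gold-key (A6), but gold-key is never granted.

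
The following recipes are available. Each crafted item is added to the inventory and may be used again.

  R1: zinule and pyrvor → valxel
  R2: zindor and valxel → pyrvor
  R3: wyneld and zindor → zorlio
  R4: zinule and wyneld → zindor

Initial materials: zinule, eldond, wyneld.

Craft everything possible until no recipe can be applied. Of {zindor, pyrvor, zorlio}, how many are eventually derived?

2

Using R4, zinule and wyneld make zindor.
wyneld and zindor → zorlio (R3).
zindor: reached.
pyrvor would need zindor and valxel (R2), but valxel is never obtained.
zorlio: reached.
Reached: zindor and zorlio — 2 of the 3.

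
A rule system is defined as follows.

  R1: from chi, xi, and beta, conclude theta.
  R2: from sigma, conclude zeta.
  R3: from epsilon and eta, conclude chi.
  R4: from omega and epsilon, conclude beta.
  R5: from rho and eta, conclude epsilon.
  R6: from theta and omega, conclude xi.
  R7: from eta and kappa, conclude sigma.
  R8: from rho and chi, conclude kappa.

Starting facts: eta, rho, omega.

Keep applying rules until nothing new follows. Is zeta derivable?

Yes

From rho and eta, R5 gives epsilon.
From epsilon and eta, R3 gives chi.
rho and chi hold, so kappa follows (R8).
eta and kappa hold, so sigma follows (R7).
sigma holds, so zeta follows (R2).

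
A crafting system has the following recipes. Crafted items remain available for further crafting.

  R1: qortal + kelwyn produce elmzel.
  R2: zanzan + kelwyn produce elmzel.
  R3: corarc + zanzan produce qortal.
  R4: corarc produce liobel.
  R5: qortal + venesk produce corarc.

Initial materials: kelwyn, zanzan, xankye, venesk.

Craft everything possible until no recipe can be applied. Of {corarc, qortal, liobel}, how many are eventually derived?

0

corarc would need qortal and venesk (R5), but qortal is never obtained.
qortal would need corarc and zanzan (R3), but corarc is never obtained.
liobel would need corarc (R4), but corarc is never obtained.
None of the 3 are reached.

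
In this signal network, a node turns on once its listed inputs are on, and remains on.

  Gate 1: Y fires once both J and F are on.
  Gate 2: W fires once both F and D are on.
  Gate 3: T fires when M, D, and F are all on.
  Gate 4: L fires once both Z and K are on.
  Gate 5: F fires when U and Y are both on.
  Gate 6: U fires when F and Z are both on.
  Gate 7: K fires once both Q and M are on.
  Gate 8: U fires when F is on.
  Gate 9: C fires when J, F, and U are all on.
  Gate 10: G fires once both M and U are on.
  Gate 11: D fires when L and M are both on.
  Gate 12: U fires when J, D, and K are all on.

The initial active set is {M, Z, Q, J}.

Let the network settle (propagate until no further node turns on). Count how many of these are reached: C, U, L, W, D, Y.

3

Gate 7: Q and M on → K on.
Gate 4: Z and K on → L on.
L and M are on, so D fires (Gate 11).
J, D, and K are on, so U fires (Gate 12).
C would need J, F, and U (Gate 9), but F never turns on.
U: reached.
L: reached.
W would need F and D (Gate 2), but F never turns on.
D: reached.
Y would need J and F (Gate 1), but F never turns on.
Reached: U, L, and D — 3 of the 6.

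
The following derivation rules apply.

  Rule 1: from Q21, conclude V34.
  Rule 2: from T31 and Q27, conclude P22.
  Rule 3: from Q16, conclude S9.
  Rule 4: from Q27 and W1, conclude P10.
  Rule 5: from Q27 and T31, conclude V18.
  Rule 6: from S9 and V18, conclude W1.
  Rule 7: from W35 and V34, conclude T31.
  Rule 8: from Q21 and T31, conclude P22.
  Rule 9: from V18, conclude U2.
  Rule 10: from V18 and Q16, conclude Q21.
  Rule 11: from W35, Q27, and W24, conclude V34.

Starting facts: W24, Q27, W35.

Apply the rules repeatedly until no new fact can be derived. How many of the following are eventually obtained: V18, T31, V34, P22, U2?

W35, Q27, and W24 hold, so V34 follows (Rule 11).
From W35 and V34, Rule 7 gives T31.
From T31 and Q27, Rule 2 gives P22.
From Q27 and T31, Rule 5 gives V18.
From V18, Rule 9 gives U2.
V18: reached.
T31: reached.
V34: reached.
P22: reached.
U2: reached.
All 5 are reached.

5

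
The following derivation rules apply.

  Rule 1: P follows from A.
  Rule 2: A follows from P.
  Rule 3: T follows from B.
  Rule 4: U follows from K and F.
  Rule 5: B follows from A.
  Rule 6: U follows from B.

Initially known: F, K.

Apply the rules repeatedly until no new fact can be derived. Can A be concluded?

A would need P (Rule 2), but P is never established.

No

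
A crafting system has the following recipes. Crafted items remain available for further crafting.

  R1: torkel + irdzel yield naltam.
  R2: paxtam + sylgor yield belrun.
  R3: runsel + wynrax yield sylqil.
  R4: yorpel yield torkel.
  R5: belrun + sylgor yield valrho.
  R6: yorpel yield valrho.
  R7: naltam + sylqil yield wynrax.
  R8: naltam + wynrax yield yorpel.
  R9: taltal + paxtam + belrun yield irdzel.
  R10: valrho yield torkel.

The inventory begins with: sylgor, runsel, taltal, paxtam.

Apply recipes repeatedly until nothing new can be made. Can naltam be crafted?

Using R2, paxtam and sylgor make belrun.
Using R9, taltal, paxtam, and belrun make irdzel.
belrun + sylgor → valrho (R5).
valrho → torkel (R10).
torkel + irdzel → naltam (R1).

Yes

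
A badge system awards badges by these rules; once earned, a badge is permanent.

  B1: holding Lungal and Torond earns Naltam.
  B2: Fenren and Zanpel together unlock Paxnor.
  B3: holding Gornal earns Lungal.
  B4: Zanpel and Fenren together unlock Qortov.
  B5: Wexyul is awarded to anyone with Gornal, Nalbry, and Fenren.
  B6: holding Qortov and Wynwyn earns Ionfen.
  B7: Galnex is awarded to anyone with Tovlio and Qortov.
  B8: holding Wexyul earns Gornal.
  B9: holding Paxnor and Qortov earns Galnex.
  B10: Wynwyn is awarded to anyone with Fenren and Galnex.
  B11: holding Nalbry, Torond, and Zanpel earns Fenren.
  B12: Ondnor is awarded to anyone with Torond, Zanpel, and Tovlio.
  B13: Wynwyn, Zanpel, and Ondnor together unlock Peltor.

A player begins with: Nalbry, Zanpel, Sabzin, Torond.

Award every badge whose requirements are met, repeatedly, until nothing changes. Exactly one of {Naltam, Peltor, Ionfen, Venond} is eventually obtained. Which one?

With Nalbry, Torond, and Zanpel, Fenren is earned (B11).
With Zanpel and Fenren, Qortov is earned (B4).
With Fenren and Zanpel, Paxnor is earned (B2).
With Paxnor and Qortov, Galnex is earned (B9).
With Fenren and Galnex, Wynwyn is earned (B10).
With Qortov and Wynwyn, Ionfen is earned (B6).
No rule produces Venond, and it is not given. Naltam would need Lungal and Torond (B1), but Lungal is never earned. Peltor would need Wynwyn, Zanpel, and Ondnor (B13), but Ondnor is never earned.

Ionfen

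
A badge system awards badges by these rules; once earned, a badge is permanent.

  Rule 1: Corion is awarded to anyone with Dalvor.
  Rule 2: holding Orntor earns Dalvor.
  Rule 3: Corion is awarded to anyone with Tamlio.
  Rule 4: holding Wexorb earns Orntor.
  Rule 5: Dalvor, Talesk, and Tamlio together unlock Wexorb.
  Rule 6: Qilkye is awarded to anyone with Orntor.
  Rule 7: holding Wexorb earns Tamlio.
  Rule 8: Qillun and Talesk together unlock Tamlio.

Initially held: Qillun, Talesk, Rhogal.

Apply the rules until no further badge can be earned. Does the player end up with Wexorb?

Wexorb would need Dalvor, Talesk, and Tamlio (Rule 5), but Dalvor is never earned.

No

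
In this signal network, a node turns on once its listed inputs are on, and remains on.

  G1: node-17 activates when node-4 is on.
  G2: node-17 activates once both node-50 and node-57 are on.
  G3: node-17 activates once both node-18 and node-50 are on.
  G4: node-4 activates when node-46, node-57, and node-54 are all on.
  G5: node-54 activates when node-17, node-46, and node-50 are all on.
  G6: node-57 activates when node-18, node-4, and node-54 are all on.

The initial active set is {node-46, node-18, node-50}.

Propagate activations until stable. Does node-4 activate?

node-4 would need node-46, node-57, and node-54 (G4), but node-57 never turns on.

No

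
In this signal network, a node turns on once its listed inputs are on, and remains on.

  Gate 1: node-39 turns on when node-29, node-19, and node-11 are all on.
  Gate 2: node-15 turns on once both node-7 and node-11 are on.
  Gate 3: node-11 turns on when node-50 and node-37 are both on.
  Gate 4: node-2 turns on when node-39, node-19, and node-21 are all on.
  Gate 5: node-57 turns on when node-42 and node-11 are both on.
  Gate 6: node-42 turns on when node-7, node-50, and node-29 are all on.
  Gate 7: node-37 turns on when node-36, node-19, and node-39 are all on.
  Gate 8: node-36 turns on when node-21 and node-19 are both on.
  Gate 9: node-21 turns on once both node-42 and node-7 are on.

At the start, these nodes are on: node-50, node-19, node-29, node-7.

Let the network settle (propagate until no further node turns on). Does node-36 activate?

Gate 6: node-7, node-50, and node-29 on → node-42 on.
Gate 9: node-42 and node-7 on → node-21 on.
Gate 8: node-21 and node-19 on → node-36 on.

Yes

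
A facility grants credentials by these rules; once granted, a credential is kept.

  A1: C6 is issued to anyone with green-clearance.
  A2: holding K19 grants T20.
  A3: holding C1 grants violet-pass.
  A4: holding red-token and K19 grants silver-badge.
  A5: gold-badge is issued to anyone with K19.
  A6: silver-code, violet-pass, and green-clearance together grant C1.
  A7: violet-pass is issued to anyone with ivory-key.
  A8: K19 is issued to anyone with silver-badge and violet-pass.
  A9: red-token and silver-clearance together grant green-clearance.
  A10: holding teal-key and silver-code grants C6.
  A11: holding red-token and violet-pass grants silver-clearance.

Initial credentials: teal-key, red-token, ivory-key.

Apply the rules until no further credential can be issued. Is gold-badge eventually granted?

No

gold-badge would need K19 (A5), but K19 is never granted.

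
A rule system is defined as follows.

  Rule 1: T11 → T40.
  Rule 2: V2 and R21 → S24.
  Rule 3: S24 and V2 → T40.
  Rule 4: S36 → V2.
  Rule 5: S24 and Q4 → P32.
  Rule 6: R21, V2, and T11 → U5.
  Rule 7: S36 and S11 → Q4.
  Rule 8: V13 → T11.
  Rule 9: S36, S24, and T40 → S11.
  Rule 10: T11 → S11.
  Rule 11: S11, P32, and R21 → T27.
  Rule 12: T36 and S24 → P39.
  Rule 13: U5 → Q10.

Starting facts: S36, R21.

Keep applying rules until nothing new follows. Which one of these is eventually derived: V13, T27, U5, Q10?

T27

S36 holds, so V2 follows (Rule 4).
V2 and R21 hold, so S24 follows (Rule 2).
S24 and V2 hold, so T40 follows (Rule 3).
From S36, S24, and T40, Rule 9 gives S11.
From S36 and S11, Rule 7 gives Q4.
From S24 and Q4, Rule 5 gives P32.
From S11, P32, and R21, Rule 11 gives T27.
No rule produces V13, and it is not given. Q10 would need U5 (Rule 13), but U5 is never established. U5 would need R21, V2, and T11 (Rule 6), but T11 is never established.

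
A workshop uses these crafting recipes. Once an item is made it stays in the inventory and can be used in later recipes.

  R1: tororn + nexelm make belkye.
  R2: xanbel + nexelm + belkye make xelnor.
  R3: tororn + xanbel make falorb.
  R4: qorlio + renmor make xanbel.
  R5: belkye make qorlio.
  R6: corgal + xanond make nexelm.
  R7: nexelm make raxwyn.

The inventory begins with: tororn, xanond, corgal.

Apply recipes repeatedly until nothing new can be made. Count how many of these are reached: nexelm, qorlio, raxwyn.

3

Using R6, corgal and xanond make nexelm.
Using R7, nexelm makes raxwyn.
tororn + nexelm → belkye (R1).
belkye → qorlio (R5).
nexelm: reached.
qorlio: reached.
raxwyn: reached.
All 3 are reached.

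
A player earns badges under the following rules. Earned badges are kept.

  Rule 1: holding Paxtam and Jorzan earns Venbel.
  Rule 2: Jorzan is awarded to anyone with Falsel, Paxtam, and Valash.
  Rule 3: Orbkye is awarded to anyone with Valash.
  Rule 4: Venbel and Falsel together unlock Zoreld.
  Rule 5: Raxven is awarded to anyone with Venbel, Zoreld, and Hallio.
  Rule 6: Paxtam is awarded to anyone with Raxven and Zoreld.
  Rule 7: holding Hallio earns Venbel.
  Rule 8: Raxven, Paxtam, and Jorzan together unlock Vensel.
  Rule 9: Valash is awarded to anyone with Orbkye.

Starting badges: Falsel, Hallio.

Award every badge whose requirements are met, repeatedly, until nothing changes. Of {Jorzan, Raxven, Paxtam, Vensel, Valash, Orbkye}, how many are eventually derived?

2

With Hallio, Venbel is earned (Rule 7).
With Venbel and Falsel, Zoreld is earned (Rule 4).
With Venbel, Zoreld, and Hallio, Raxven is earned (Rule 5).
With Raxven and Zoreld, Paxtam is earned (Rule 6).
Jorzan would need Falsel, Paxtam, and Valash (Rule 2), but Valash is never earned.
Raxven: reached.
Paxtam: reached.
Vensel would need Raxven, Paxtam, and Jorzan (Rule 8), but Jorzan is never earned.
Valash would need Orbkye (Rule 9), but Orbkye is never earned.
Orbkye would need Valash (Rule 3), but Valash is never earned.
Reached: Raxven and Paxtam — 2 of the 6.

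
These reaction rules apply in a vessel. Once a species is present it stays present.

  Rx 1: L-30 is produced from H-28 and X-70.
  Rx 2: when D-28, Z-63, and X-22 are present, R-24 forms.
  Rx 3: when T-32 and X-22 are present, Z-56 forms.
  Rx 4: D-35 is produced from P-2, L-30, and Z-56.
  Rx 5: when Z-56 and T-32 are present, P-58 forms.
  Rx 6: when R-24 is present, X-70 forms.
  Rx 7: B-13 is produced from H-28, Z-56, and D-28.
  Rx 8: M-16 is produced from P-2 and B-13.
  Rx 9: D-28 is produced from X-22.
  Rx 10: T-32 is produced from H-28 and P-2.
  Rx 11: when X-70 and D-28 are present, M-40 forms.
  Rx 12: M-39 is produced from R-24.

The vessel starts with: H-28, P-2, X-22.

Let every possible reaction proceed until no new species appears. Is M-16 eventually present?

Yes

H-28 and P-2 present → T-32 forms (Rx 10).
X-22 present → D-28 forms (Rx 9).
T-32 and X-22 present → Z-56 forms (Rx 3).
H-28, Z-56, and D-28 present → B-13 forms (Rx 7).
P-2 and B-13 present → M-16 forms (Rx 8).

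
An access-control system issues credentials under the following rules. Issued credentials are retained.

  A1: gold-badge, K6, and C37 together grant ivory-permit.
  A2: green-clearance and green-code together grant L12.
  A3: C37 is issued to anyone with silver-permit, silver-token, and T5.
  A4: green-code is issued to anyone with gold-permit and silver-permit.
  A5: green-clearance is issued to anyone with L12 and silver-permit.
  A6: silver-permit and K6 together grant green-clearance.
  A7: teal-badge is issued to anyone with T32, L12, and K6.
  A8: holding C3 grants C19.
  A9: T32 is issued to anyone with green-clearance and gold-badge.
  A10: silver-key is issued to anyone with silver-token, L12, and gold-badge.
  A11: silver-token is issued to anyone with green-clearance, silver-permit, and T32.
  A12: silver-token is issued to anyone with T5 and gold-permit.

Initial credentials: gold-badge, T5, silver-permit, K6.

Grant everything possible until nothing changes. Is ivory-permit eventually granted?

Holding silver-permit and K6 grants green-clearance (A6).
Holding green-clearance and gold-badge grants T32 (A9).
Holding green-clearance, silver-permit, and T32 grants silver-token (A11).
Holding silver-permit, silver-token, and T5 grants C37 (A3).
Holding gold-badge, K6, and C37 grants ivory-permit (A1).

Yes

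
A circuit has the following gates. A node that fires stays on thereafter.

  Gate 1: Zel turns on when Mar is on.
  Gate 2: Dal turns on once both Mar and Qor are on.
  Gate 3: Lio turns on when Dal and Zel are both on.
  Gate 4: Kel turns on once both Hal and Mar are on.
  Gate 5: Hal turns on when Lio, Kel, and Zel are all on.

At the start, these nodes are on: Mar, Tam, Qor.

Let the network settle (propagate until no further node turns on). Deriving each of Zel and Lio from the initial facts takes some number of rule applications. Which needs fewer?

Zel

Zel: Mar is on, so Zel turns on (Gate 1). [1 rule application]
Lio: Mar and Qor are on, so Dal turns on (Gate 2). Gate 1: Mar on → Zel on. Gate 3: Dal and Zel on → Lio on. [3 rule applications]
Zel needs fewer.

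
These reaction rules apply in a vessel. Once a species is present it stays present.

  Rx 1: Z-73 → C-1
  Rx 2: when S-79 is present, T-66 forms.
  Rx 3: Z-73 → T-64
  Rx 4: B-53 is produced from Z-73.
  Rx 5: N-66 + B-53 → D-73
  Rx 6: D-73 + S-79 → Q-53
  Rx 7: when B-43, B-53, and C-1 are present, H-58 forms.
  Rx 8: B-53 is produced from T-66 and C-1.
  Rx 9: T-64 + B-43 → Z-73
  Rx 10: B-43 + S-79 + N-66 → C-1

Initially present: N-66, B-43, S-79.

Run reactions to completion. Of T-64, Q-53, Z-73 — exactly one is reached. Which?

B-43, S-79, and N-66 present → C-1 forms (Rx 10).
S-79 present → T-66 forms (Rx 2).
T-66 and C-1 present → B-53 forms (Rx 8).
N-66 and B-53 present → D-73 forms (Rx 5).
D-73 and S-79 present → Q-53 forms (Rx 6).
Z-73 would need T-64 and B-43 (Rx 9), but T-64 never forms. T-64 would need Z-73 (Rx 3), but Z-73 never forms.

Q-53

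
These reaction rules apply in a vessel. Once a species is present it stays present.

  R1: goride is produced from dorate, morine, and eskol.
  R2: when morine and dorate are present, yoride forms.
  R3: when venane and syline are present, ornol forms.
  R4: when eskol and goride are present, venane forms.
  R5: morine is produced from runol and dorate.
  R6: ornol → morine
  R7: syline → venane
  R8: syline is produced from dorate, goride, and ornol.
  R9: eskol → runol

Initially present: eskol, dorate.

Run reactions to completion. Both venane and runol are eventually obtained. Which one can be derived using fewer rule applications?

runol: eskol present → runol forms (R9). [1 rule application]
venane: eskol present → runol forms (R9). runol and dorate present → morine forms (R5). dorate, morine, and eskol present → goride forms (R1). eskol and goride present → venane forms (R4). [4 rule applications]
runol needs fewer.

runol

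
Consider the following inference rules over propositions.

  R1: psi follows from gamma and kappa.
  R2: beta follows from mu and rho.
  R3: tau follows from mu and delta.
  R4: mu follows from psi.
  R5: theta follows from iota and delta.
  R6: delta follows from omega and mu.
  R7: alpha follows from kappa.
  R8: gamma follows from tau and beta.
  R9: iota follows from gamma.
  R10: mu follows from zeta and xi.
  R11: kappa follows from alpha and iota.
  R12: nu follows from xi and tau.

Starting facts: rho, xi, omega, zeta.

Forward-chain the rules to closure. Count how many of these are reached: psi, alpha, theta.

1

From zeta and xi, R10 gives mu.
mu and rho hold, so beta follows (R2).
omega and mu hold, so delta follows (R6).
mu and delta hold, so tau follows (R3).
tau and beta hold, so gamma follows (R8).
From gamma, R9 gives iota.
iota and delta hold, so theta follows (R5).
psi would need gamma and kappa (R1), but kappa is never established.
alpha would need kappa (R7), but kappa is never established.
theta: reached.
Reached: theta — 1 of the 3.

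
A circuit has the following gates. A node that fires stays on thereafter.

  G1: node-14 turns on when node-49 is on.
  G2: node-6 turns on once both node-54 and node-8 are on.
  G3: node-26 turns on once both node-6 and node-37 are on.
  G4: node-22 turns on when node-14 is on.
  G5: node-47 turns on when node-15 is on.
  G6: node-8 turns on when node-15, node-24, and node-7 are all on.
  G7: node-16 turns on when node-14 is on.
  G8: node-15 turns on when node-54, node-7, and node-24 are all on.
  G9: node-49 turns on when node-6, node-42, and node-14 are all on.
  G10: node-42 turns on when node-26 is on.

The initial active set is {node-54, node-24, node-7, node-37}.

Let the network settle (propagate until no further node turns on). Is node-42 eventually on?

Yes

G8: node-54, node-7, and node-24 on → node-15 on.
node-15, node-24, and node-7 are on, so node-8 turns on (G6).
node-54 and node-8 are on, so node-6 turns on (G2).
node-6 and node-37 are on, so node-26 turns on (G3).
G10: node-26 on → node-42 on.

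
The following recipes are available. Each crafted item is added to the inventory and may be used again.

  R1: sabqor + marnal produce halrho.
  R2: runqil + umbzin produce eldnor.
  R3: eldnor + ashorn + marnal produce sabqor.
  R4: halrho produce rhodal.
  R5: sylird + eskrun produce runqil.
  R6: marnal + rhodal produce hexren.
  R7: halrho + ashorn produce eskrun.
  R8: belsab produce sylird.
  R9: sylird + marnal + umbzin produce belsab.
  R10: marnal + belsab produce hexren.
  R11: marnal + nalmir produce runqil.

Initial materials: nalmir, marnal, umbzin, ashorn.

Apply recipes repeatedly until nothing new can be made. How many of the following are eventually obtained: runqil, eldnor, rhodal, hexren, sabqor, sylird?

marnal + nalmir → runqil (R11).
Using R2, runqil and umbzin make eldnor.
Using R3, eldnor, ashorn, and marnal make sabqor.
Using R1, sabqor and marnal make halrho.
halrho → rhodal (R4).
marnal + rhodal → hexren (R6).
runqil: reached.
eldnor: reached.
rhodal: reached.
hexren: reached.
sabqor: reached.
sylird would need belsab (R8), but belsab is never obtained.
Reached: runqil, eldnor, rhodal, hexren, and sabqor — 5 of the 6.

5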